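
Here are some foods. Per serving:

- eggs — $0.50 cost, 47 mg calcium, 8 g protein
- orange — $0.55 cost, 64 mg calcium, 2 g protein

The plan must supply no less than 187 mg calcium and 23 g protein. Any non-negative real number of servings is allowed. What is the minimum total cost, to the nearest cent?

$1.86

With two linear requirements the optimum uses one or two foods; enumerate the corners.
eggs only: max(187/47, 23/8) = 3.979 servings → $1.99.
orange only: max(187/64, 23/2) = 11.5 servings → $6.33.
eggs + orange with both tight: 2.627 servings and 0.9928 servings → $1.86.
The minimum over all feasible corners is $1.86.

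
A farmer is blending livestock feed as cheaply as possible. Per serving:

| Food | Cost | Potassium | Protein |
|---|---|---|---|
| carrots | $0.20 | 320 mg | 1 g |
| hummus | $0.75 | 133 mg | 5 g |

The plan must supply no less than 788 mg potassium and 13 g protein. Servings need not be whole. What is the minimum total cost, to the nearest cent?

$2.03

Two binding constraints pin down two serving amounts, so the optimal mix uses at most two foods. The candidates are each food alone (scaled to the tighter of potassium/protein) and each pair with both constraints tight.
carrots only: max(788/320, 13/1) = 13 servings → $2.60.
hummus only: max(788/133, 13/5) = 5.925 servings → $4.44.
carrots + hummus with both tight: 1.507 servings and 2.299 servings → $2.03.
The minimum over all feasible corners is $2.03.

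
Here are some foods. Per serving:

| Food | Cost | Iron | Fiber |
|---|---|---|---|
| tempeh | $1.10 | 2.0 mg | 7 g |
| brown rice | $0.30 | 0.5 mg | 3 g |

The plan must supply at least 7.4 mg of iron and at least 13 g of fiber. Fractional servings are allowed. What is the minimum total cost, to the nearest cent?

With two linear requirements the optimum uses one or two foods; enumerate the corners.
tempeh only: max(7.4/2.0, 13/7) = 3.7 servings → $4.07.
brown rice only: max(7.4/0.5, 13/3) = 14.8 servings → $4.44.
tempeh + brown rice: intersection lies outside the first quadrant.
Cheapest feasible corner: $4.07.

$4.07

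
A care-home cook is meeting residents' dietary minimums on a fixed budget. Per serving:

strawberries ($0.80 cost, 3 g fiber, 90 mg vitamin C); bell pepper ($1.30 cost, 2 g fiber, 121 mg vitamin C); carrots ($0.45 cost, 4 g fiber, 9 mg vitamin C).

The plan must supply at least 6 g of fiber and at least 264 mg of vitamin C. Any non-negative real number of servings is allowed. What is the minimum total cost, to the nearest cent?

$2.35

Check every corner: each single food scaled to meet both minima, and each pair solved so both constraints bind.
strawberries only: max(6/3, 264/90) = 2.933 servings → $2.35.
bell pepper only: max(6/2, 264/121) = 3 servings → $3.90.
carrots only: max(6/4, 264/9) = 29.33 servings → $13.20.
strawberries + bell pepper with both tight: 1.082 servings and 1.377 servings → $2.66.
strawberries + carrots with both targets exact would need a negative amount; discard.
bell pepper + carrots with both tight: 2.15 servings and 0.4249 servings → $2.99.
So the least-cost plan costs $2.35.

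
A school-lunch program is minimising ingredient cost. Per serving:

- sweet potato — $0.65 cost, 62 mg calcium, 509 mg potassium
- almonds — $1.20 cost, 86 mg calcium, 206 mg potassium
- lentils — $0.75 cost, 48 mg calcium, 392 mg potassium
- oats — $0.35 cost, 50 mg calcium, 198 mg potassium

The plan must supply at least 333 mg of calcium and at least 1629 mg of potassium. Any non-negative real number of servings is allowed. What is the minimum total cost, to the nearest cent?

An LP optimum is at a vertex; with two nutrient constraints at most two foods are used. Check each candidate.
sweet potato only: max(333/62, 1629/509) = 5.371 servings → $3.49.
almonds only: max(333/86, 1629/206) = 7.908 servings → $9.49.
lentils only: max(333/48, 1629/392) = 6.938 servings → $5.20.
oats only: max(333/50, 1629/198) = 8.227 servings → $2.88.
sweet potato + almonds with both tight: 2.306 servings and 2.21 servings → $4.15.
sweet potato + lentils: intersection lies outside the first quadrant.
sweet potato + oats with both tight: 1.178 servings and 5.2 servings → $2.59.
almonds + lentils with both tight: 2.197 servings and 3.001 servings → $4.89.
almonds + oats with both targets exact would need a negative amount; discard.
lentils + oats with both tight: 1.537 servings and 5.185 servings → $2.97.
Cheapest feasible corner: $2.59.

$2.59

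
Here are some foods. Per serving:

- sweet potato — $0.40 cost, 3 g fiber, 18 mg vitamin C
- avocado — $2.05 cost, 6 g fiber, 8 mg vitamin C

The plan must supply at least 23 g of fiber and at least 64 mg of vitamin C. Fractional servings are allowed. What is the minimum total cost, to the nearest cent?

$3.07

Two binding constraints pin down two serving amounts, so the optimal mix uses at most two foods. The candidates are each food alone (scaled to the tighter of fiber/vitamin C) and each pair with both constraints tight.
sweet potato only: max(23/3, 64/18) = 7.667 servings → $3.07.
avocado only: max(23/6, 64/8) = 8 servings → $16.40.
sweet potato + avocado with both tight: 2.381 servings and 2.643 servings → $6.37.
So the least-cost plan costs $3.07.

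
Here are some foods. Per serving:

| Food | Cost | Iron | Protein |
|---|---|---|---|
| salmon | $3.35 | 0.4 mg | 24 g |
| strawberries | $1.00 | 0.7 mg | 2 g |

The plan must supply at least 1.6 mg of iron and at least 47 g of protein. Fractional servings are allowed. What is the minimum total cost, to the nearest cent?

$7.44

For a min-cost LP with two ≥-constraints, a basic feasible solution has at most two positive variables.
salmon only: max(1.6/0.4, 47/24) = 4 servings → $13.40.
strawberries only: max(1.6/0.7, 47/2) = 23.5 servings → $23.50.
salmon + strawberries with both tight: 1.856 servings and 1.225 servings → $7.44.
So the least-cost plan costs $7.44.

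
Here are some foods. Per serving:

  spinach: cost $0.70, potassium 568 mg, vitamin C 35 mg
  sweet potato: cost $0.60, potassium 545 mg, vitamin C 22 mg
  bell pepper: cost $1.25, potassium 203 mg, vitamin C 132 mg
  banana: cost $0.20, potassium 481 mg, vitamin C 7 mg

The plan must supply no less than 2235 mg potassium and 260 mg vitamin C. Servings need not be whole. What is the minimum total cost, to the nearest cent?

The cheapest plan sits at a corner of the feasible region — with two constraints it uses at most two foods.
spinach only: max(2235/568, 260/35) = 7.429 servings → $5.20.
sweet potato only: max(2235/545, 260/22) = 11.82 servings → $7.09.
bell pepper only: max(2235/203, 260/132) = 11.01 servings → $13.76.
banana only: max(2235/481, 260/7) = 37.14 servings → $7.43.
spinach + sweet potato: the both-tight solution has a negative serving — not a feasible corner.
spinach + bell pepper with both tight: 3.569 servings and 1.023 servings → $3.78.
spinach + banana: intersection lies outside the first quadrant.
sweet potato + bell pepper with both tight: 3.59 servings and 1.371 servings → $3.87.
sweet potato + banana: the both-tight solution has a negative serving — not a feasible corner.
bell pepper + banana with both tight: 1.763 servings and 3.903 servings → $2.98.
The minimum over all feasible corners is $2.98.

$2.98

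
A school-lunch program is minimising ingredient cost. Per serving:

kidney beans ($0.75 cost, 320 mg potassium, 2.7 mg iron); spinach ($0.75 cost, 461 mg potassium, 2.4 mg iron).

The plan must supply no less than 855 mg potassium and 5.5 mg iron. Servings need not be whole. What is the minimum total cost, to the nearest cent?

The cheapest plan sits at a corner of the feasible region — with two constraints it uses at most two foods.
kidney beans only: max(855/320, 5.5/2.7) = 2.672 servings → $2.00.
spinach only: max(855/461, 5.5/2.4) = 2.292 servings → $1.72.
kidney beans + spinach with both tight: 1.014 servings and 1.151 servings → $1.62.
The minimum over all feasible corners is $1.62.

$1.62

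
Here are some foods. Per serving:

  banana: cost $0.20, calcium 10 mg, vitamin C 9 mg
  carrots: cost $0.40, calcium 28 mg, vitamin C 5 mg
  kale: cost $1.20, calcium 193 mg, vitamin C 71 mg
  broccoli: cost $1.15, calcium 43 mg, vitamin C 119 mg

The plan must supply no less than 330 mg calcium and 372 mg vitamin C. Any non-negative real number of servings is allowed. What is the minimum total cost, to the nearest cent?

$4.20

For a min-cost LP with two ≥-constraints, a basic feasible solution has at most two positive variables.
banana only: max(330/10, 372/9) = 41.33 servings → $8.27.
carrots only: max(330/28, 372/5) = 74.4 servings → $29.76.
kale only: max(330/193, 372/71) = 5.239 servings → $6.29.
broccoli only: max(330/43, 372/119) = 7.674 servings → $8.83.
banana + carrots: the both-tight solution has a negative serving — not a feasible corner.
banana + kale with both targets exact would need a negative amount; discard.
banana + broccoli with both tight: 28.98 servings and 0.934 servings → $6.87.
carrots + kale: intersection lies outside the first quadrant.
carrots + broccoli with both tight: 7.467 servings and 2.812 servings → $6.22.
kale + broccoli with both tight: 1.169 servings and 2.429 servings → $4.20.
The minimum over all feasible corners is $4.20.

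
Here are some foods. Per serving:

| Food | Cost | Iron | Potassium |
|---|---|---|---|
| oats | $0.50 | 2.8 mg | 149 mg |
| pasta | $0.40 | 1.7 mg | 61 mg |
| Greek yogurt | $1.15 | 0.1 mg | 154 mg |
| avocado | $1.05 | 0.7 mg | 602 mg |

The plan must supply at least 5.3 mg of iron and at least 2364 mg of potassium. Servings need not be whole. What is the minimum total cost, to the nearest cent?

$4.36

The cheapest plan sits at a corner of the feasible region — with two constraints it uses at most two foods.
oats only: max(5.3/2.8, 2364/149) = 15.87 servings → $7.93.
pasta only: max(5.3/1.7, 2364/61) = 38.75 servings → $15.50.
Greek yogurt only: max(5.3/0.1, 2364/154) = 53 servings → $60.95.
avocado only: max(5.3/0.7, 2364/602) = 7.571 servings → $7.95.
oats + pasta: the both-tight solution has a negative serving — not a feasible corner.
oats + Greek yogurt with both tight: 1.393 servings and 14 servings → $16.80.
oats + avocado with both tight: 0.9712 servings and 3.687 servings → $4.36.
pasta + Greek yogurt with both tight: 2.268 servings and 14.45 servings → $17.53.
pasta + avocado with both tight: 1.566 servings and 3.768 servings → $4.58.
Greek yogurt + avocado with both targets exact would need a negative amount; discard.
So the least-cost plan costs $4.36.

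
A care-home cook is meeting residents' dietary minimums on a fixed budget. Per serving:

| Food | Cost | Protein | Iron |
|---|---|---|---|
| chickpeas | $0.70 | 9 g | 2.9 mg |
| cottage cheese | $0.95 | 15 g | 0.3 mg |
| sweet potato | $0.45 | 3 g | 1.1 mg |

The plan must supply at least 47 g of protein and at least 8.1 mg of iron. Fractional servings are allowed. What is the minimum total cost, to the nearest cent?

Compare the cost at each extreme point of the feasible region.
chickpeas only: max(47/9, 8.1/2.9) = 5.222 servings → $3.66.
cottage cheese only: max(47/15, 8.1/0.3) = 27 servings → $25.65.
sweet potato only: max(47/3, 8.1/1.1) = 15.67 servings → $7.05.
chickpeas + cottage cheese with both tight: 2.632 servings and 1.554 servings → $3.32.
chickpeas + sweet potato: the both-tight solution has a negative serving — not a feasible corner.
cottage cheese + sweet potato with both tight: 1.756 servings and 6.885 servings → $4.77.
Cheapest feasible corner: $3.32.

$3.32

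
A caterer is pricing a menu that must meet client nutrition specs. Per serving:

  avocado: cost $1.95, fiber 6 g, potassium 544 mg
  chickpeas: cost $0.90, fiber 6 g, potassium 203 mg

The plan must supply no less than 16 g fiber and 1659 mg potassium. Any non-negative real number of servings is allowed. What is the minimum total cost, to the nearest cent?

Two binding constraints pin down two serving amounts, so the optimal mix uses at most two foods. The candidates are each food alone (scaled to the tighter of fiber/potassium) and each pair with both constraints tight.
avocado only: max(16/6, 1659/544) = 3.05 servings → $5.95.
chickpeas only: max(16/6, 1659/203) = 8.172 servings → $7.36.
avocado + chickpeas: the both-tight solution has a negative serving — not a feasible corner.
Cheapest feasible corner: $5.95.

$5.95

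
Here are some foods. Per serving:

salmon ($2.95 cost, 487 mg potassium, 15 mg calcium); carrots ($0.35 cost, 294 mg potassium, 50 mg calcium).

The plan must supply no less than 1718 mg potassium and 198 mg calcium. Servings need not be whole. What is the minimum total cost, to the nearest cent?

$2.05

Two binding constraints pin down two serving amounts, so the optimal mix uses at most two foods. The candidates are each food alone (scaled to the tighter of potassium/calcium) and each pair with both constraints tight.
salmon only: max(1718/487, 198/15) = 13.2 servings → $38.94.
carrots only: max(1718/294, 198/50) = 5.844 servings → $2.05.
salmon + carrots with both tight: 1.389 servings and 3.543 servings → $5.34.
Cheapest feasible corner: $2.05.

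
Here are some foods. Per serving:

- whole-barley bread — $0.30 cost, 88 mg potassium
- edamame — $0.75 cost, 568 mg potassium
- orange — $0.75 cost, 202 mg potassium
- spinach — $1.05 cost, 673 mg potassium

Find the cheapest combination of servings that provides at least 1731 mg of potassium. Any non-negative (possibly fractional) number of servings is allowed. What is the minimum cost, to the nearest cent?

$2.29

Cost per mg of potassium: edamame $0.0013, spinach $0.0016, whole-barley bread $0.0034, orange $0.0037.
With no serving limits, use only edamame: 1731 mg / 568 mg = 3.048 servings × $0.75 = $2.29.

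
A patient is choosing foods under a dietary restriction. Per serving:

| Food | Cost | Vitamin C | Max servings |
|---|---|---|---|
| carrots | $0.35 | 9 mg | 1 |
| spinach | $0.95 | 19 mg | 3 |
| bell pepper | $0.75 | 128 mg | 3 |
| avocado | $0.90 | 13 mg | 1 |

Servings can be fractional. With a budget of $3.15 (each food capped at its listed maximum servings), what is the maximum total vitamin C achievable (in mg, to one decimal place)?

Vitamin C per dollar: bell pepper 170.7, carrots 25.71, spinach 20, avocado 14.44.
Take 3 servings of bell pepper: spends $2.25, +384.0 mg vitamin C (running total 384.0 mg).
Take 1 serving of carrots: spends $0.35, +9.0 mg vitamin C (running total 393.0 mg).
Take 0.5789 servings of spinach: spends $0.55, +11.0 mg vitamin C (running total 404.0 mg).
Greedy by best ratio exhausts the cost allowance optimally: 404.0 mg.

404.0 mg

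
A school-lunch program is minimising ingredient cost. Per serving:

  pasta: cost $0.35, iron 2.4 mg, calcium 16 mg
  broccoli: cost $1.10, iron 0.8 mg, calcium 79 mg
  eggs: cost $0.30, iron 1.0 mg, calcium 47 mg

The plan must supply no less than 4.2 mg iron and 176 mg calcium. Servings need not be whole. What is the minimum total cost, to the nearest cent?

A basic optimal solution has at most two foods positive. Try each food alone and each pair with both targets met exactly.
pasta only: max(4.2/2.4, 176/16) = 11 servings → $3.85.
broccoli only: max(4.2/0.8, 176/79) = 5.25 servings → $5.78.
eggs only: max(4.2/1.0, 176/47) = 4.2 servings → $1.26.
pasta + broccoli with both tight: 1.08 servings and 2.009 servings → $2.59.
pasta + eggs with both tight: 0.2211 servings and 3.669 servings → $1.18.
broccoli + eggs with both targets exact would need a negative amount; discard.
Cheapest feasible corner: $1.18.

$1.18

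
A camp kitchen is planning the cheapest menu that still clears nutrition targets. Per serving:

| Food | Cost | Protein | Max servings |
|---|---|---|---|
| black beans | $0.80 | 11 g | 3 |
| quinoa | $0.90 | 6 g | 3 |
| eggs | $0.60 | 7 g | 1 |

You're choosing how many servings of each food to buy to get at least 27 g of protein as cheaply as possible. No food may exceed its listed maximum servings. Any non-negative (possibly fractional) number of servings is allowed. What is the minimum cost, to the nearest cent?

Cost per g of protein: black beans $0.0727, eggs $0.0857, quinoa $0.1500.
Take 2.455 servings of black beans: +27.0 g protein for $1.96 (total $1.96, still need 0.0 g).
Greedy by cheapest-per-g is optimal for a single linear constraint, so the minimum cost is $1.96.

$1.96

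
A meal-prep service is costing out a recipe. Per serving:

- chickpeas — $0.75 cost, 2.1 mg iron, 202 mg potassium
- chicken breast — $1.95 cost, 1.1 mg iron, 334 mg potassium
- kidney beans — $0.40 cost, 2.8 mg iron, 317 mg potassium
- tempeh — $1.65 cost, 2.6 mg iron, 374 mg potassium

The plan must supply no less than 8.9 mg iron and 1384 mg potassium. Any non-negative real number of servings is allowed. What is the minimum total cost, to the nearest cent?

The cheapest plan sits at a corner of the feasible region — with two constraints it uses at most two foods.
chickpeas only: max(8.9/2.1, 1384/202) = 6.851 servings → $5.14.
chicken breast only: max(8.9/1.1, 1384/334) = 8.091 servings → $15.78.
kidney beans only: max(8.9/2.8, 1384/317) = 4.366 servings → $1.75.
tempeh only: max(8.9/2.6, 1384/374) = 3.701 servings → $6.11.
chickpeas + chicken breast with both tight: 3.026 servings and 2.313 servings → $6.78.
chickpeas + kidney beans with both targets exact would need a negative amount; discard.
chickpeas + tempeh: the both-tight solution has a negative serving — not a feasible corner.
chicken breast + kidney beans with both tight: 1.797 servings and 2.473 servings → $4.49.
chicken breast + tempeh with both tight: 0.5904 servings and 3.173 servings → $6.39.
kidney beans + tempeh: the both-tight solution has a negative serving — not a feasible corner.
The minimum over all feasible corners is $1.75.

$1.75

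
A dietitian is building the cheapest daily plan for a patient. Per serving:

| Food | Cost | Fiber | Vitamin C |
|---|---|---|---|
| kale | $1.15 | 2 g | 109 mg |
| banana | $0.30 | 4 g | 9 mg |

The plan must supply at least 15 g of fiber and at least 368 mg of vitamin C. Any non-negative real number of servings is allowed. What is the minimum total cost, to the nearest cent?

An LP optimum is at a vertex; with two nutrient constraints at most two foods are used. Check each candidate.
kale only: max(15/2, 368/109) = 7.5 servings → $8.62.
banana only: max(15/4, 368/9) = 40.89 servings → $12.27.
kale + banana with both tight: 3.199 servings and 2.151 servings → $4.32.
The minimum over all feasible corners is $4.32.

$4.32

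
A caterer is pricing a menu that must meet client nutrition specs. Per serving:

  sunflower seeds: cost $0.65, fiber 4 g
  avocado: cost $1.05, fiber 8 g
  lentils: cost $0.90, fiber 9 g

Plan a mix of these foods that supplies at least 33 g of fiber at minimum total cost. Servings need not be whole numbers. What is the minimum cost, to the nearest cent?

$3.30

Cost per g of fiber: lentils $0.1000, avocado $0.1313, sunflower seeds $0.1625.
With no serving limits, use only lentils: 33 g / 9 g = 3.667 servings × $0.90 = $3.30.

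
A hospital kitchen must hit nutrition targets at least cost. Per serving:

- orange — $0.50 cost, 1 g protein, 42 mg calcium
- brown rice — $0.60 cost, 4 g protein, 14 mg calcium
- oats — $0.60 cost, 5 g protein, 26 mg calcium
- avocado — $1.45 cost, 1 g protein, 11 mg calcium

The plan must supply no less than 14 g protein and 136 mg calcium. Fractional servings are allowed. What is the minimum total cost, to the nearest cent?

Two binding constraints pin down two serving amounts, so the optimal mix uses at most two foods. The candidates are each food alone (scaled to the tighter of protein/calcium) and each pair with both constraints tight.
orange only: max(14/1, 136/42) = 14 servings → $7.00.
brown rice only: max(14/4, 136/14) = 9.714 servings → $5.83.
oats only: max(14/5, 136/26) = 5.231 servings → $3.14.
avocado only: max(14/1, 136/11) = 14 servings → $20.30.
orange + brown rice with both tight: 2.26 servings and 2.935 servings → $2.89.
orange + oats with both tight: 1.717 servings and 2.457 servings → $2.33.
orange + avocado: intersection lies outside the first quadrant.
brown rice + oats: the both-tight solution has a negative serving — not a feasible corner.
brown rice + avocado with both tight: 0.6 servings and 11.6 servings → $17.18.
oats + avocado with both tight: 0.6207 servings and 10.9 servings → $16.17.
So the least-cost plan costs $2.33.

$2.33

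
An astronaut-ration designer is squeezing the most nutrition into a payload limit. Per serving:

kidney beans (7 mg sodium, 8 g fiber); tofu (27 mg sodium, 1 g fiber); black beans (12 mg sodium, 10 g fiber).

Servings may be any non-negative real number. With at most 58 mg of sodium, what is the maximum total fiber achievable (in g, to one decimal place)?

66.3 g

Fiber per mg sodium: kidney beans 1.143, black beans 0.8333, tofu 0.03704.
With no serving limits, spend the whole sodium allowance on kidney beans: 58 mg / 7 mg × 8 g = 66.3 g.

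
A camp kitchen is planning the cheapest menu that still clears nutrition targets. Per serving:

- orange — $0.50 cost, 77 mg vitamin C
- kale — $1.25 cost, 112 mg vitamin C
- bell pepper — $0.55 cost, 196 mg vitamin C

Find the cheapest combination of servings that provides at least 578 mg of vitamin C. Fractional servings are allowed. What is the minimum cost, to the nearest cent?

Cost per mg of vitamin C: bell pepper $0.0028, orange $0.0065, kale $0.0112.
With no serving limits, use only bell pepper: 578 mg / 196 mg = 2.949 servings × $0.55 = $1.62.

$1.62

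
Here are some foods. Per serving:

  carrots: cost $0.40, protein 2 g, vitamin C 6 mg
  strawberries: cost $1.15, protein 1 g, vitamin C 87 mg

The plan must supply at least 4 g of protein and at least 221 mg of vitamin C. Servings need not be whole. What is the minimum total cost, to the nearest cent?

$3.16

An LP optimum is at a vertex; with two nutrient constraints at most two foods are used. Check each candidate.
carrots only: max(4/2, 221/6) = 36.83 servings → $14.73.
strawberries only: max(4/1, 221/87) = 4 servings → $4.60.
carrots + strawberries with both tight: 0.756 servings and 2.488 servings → $3.16.
The minimum over all feasible corners is $3.16.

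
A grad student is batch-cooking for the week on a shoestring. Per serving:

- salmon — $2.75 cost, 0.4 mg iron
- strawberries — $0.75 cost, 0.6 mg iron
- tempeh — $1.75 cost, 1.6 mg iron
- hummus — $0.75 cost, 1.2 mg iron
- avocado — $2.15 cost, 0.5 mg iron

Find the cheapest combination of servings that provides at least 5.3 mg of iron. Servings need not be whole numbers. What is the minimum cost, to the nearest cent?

Cost per mg of iron: hummus $0.6250, tempeh $1.0938, strawberries $1.2500, avocado $4.3000, salmon $6.8750.
With no serving limits, use only hummus: 5.3 mg / 1.2 mg = 4.417 servings × $0.75 = $3.31.

$3.31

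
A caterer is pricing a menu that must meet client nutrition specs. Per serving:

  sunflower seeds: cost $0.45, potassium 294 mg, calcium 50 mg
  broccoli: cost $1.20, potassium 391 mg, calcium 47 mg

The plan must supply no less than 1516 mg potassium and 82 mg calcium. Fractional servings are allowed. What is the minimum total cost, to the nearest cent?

$2.32

Two binding constraints pin down two serving amounts, so the optimal mix uses at most two foods. The candidates are each food alone (scaled to the tighter of potassium/calcium) and each pair with both constraints tight.
sunflower seeds only: max(1516/294, 82/50) = 5.156 servings → $2.32.
broccoli only: max(1516/391, 82/47) = 3.877 servings → $4.65.
sunflower seeds + broccoli: intersection lies outside the first quadrant.
The minimum over all feasible corners is $2.32.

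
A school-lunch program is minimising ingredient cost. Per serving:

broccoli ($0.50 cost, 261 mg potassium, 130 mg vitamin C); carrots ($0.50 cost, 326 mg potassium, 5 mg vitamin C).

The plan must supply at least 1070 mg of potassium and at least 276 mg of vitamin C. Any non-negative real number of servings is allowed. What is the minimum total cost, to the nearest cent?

$1.85

This is a tiny linear program; its minimum lies at a vertex of the feasible set. List the vertices and price them.
broccoli only: max(1070/261, 276/130) = 4.1 servings → $2.05.
carrots only: max(1070/326, 276/5) = 55.2 servings → $27.60.
broccoli + carrots with both tight: 2.06 servings and 1.633 servings → $1.85.
Cheapest feasible corner: $1.85.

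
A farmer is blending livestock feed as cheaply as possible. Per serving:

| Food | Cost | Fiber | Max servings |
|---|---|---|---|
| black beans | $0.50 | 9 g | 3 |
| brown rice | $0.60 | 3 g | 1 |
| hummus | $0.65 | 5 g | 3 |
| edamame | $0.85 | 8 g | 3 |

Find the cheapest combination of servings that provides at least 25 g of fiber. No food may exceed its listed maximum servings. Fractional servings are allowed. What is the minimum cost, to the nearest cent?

Cost per g of fiber: black beans $0.0556, edamame $0.1062, hummus $0.1300, brown rice $0.2000.
Take 2.778 servings of black beans: +25.0 g fiber for $1.39 (total $1.39, still need 0.0 g).
Greedy by cheapest-per-g is optimal for a single linear constraint, so the minimum cost is $1.39.

$1.39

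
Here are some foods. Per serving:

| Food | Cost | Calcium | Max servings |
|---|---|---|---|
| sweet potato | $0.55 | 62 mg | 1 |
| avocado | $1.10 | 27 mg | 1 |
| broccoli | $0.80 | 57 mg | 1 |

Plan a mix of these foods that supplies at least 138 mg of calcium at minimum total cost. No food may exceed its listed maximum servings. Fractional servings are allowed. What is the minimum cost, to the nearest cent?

$2.12

Cost per mg of calcium: sweet potato $0.0089, broccoli $0.0140, avocado $0.0407.
Take 1 serving of sweet potato: +62.0 mg calcium for $0.55 (total $0.55, still need 76.0 mg).
Take 1 serving of broccoli: +57.0 mg calcium for $0.80 (total $1.35, still need 19.0 mg).
Take 0.7037 servings of avocado: +19.0 mg calcium for $0.77 (total $2.12, still need 0.0 mg).
Greedy by cheapest-per-mg is optimal for a single linear constraint, so the minimum cost is $2.12.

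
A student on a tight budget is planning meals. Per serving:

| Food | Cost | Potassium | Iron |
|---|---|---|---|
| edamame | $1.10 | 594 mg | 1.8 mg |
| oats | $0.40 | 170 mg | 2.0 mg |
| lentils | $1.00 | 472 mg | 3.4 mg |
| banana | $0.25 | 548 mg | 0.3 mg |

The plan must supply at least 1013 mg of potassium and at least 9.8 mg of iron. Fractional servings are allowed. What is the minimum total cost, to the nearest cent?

$2.03

With two linear requirements the optimum uses one or two foods; enumerate the corners.
edamame only: max(1013/594, 9.8/1.8) = 5.444 servings → $5.99.
oats only: max(1013/170, 9.8/2.0) = 5.959 servings → $2.38.
lentils only: max(1013/472, 9.8/3.4) = 2.882 servings → $2.88.
banana only: max(1013/548, 9.8/0.3) = 32.67 servings → $8.17.
edamame + oats with both tight: 0.4082 servings and 4.533 servings → $2.26.
edamame + lentils: intersection lies outside the first quadrant.
edamame + banana: intersection lies outside the first quadrant.
oats + lentils with both tight: 3.228 servings and 0.9836 servings → $2.27.
oats + banana with both tight: 4.848 servings and 0.3445 servings → $2.03.
lentils + banana: the both-tight solution has a negative serving — not a feasible corner.
The minimum over all feasible corners is $2.03.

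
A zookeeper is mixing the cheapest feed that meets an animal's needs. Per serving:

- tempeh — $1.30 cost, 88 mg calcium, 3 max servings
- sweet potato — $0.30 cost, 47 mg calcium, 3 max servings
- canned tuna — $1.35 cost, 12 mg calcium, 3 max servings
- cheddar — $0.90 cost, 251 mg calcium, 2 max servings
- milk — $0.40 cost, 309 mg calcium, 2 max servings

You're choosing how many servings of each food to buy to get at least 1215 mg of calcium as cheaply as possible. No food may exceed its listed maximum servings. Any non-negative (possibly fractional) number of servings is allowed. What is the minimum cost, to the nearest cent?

Cost per mg of calcium: milk $0.0013, cheddar $0.0036, sweet potato $0.0064, tempeh $0.0148, canned tuna $0.1125.
Take 2 servings of milk: +618.0 mg calcium for $0.80 (total $0.80, still need 597.0 mg).
Take 2 servings of cheddar: +502.0 mg calcium for $1.80 (total $2.60, still need 95.0 mg).
Take 2.021 servings of sweet potato: +95.0 mg calcium for $0.61 (total $3.21, still need 0.0 mg).
Filling from the cheapest source first is optimal under one linear minimum: $3.21.

$3.21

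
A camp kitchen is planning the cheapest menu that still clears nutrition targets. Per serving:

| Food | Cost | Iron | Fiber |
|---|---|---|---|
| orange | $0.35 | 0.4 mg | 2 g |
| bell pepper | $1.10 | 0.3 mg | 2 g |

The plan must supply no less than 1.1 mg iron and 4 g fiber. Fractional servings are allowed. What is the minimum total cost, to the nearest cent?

Two binding constraints pin down two serving amounts, so the optimal mix uses at most two foods. The candidates are each food alone (scaled to the tighter of iron/fiber) and each pair with both constraints tight.
orange only: max(1.1/0.4, 4/2) = 2.75 servings → $0.96.
bell pepper only: max(1.1/0.3, 4/2) = 3.667 servings → $4.03.
orange + bell pepper: intersection lies outside the first quadrant.
So the least-cost plan costs $0.96.

$0.96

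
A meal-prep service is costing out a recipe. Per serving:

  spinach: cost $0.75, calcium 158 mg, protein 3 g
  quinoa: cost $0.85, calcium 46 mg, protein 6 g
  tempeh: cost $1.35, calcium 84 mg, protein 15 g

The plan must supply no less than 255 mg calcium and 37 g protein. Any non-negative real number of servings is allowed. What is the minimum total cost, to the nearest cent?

At the optimum either one food covers both requirements or two foods hit both targets exactly; no other combination can be cheaper.
spinach only: max(255/158, 37/3) = 12.33 servings → $9.25.
quinoa only: max(255/46, 37/6) = 6.167 servings → $5.24.
tempeh only: max(255/84, 37/15) = 3.036 servings → $4.10.
spinach + quinoa: the both-tight solution has a negative serving — not a feasible corner.
spinach + tempeh with both tight: 0.3385 servings and 2.399 servings → $3.49.
quinoa + tempeh with both tight: 3.855 servings and 0.9247 servings → $4.53.
The minimum over all feasible corners is $3.49.

$3.49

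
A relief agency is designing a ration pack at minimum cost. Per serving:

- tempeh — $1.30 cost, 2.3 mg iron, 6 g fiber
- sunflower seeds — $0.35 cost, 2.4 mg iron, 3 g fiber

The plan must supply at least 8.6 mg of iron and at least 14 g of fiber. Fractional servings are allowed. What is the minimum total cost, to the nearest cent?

$1.63

Two binding constraints pin down two serving amounts, so the optimal mix uses at most two foods. The candidates are each food alone (scaled to the tighter of iron/fiber) and each pair with both constraints tight.
tempeh only: max(8.6/2.3, 14/6) = 3.739 servings → $4.86.
sunflower seeds only: max(8.6/2.4, 14/3) = 4.667 servings → $1.63.
tempeh + sunflower seeds with both tight: 1.04 servings and 2.587 servings → $2.26.
So the least-cost plan costs $1.63.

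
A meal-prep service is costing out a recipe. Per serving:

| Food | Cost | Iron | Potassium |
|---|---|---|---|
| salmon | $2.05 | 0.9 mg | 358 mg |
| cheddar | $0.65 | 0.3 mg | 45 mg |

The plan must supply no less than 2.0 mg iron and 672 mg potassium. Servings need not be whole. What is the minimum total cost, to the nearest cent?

salmon only: max(2.0/0.9, 672/358) = 2.222 servings → $4.56.
cheddar only: max(2.0/0.3, 672/45) = 14.93 servings → $9.71.
salmon + cheddar with both tight: 1.668 servings and 1.662 servings → $4.50.
So the least-cost plan costs $4.50.

$4.50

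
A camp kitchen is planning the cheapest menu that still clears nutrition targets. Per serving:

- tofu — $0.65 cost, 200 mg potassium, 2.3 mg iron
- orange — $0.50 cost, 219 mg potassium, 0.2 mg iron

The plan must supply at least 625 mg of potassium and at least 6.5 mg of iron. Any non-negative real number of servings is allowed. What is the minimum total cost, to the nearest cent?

Two binding constraints pin down two serving amounts, so the optimal mix uses at most two foods. The candidates are each food alone (scaled to the tighter of potassium/iron) and each pair with both constraints tight.
tofu only: max(625/200, 6.5/2.3) = 3.125 servings → $2.03.
orange only: max(625/219, 6.5/0.2) = 32.5 servings → $16.25.
tofu + orange with both tight: 2.8 servings and 0.2965 servings → $1.97.
The minimum over all feasible corners is $1.97.

$1.97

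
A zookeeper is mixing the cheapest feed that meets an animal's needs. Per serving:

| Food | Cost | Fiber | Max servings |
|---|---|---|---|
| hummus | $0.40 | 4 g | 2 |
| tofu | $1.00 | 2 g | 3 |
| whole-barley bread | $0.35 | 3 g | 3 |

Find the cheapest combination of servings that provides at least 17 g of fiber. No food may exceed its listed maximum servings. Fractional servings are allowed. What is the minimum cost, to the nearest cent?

Cost per g of fiber: hummus $0.1000, whole-barley bread $0.1167, tofu $0.5000.
Take 2 servings of hummus: +8.0 g fiber for $0.80 (total $0.80, still need 9.0 g).
Take 3 servings of whole-barley bread: +9.0 g fiber for $1.05 (total $1.85, still need 0.0 g).
Filling from the cheapest source first is optimal under one linear minimum: $1.85.

$1.85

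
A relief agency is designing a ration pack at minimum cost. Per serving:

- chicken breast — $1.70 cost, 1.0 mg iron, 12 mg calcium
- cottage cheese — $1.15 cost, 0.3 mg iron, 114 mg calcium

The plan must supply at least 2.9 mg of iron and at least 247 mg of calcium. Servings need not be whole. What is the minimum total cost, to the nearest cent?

The cheapest plan sits at a corner of the feasible region — with two constraints it uses at most two foods.
chicken breast only: max(2.9/1.0, 247/12) = 20.58 servings → $34.99.
cottage cheese only: max(2.9/0.3, 247/114) = 9.667 servings → $11.12.
chicken breast + cottage cheese with both tight: 2.323 servings and 1.922 servings → $6.16.
Cheapest feasible corner: $6.16.

$6.16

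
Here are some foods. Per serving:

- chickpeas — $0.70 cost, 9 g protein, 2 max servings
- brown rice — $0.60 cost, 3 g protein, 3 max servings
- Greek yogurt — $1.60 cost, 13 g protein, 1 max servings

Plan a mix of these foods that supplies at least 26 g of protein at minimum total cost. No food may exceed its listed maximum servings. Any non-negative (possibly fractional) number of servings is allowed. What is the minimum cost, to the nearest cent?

$2.38

Cost per g of protein: chickpeas $0.0778, Greek yogurt $0.1231, brown rice $0.2000.
Take 2 servings of chickpeas: +18.0 g protein for $1.40 (total $1.40, still need 8.0 g).
Take 0.6154 servings of Greek yogurt: +8.0 g protein for $0.98 (total $2.38, still need 0.0 g).
Greedy by cheapest-per-g is optimal for a single linear constraint, so the minimum cost is $2.38.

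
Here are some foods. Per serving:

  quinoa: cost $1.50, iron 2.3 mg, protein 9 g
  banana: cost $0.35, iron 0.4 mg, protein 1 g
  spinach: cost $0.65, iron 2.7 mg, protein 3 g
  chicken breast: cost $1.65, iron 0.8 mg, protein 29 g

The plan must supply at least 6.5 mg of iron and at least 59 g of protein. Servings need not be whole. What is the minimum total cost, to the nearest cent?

The cheapest plan sits at a corner of the feasible region — with two constraints it uses at most two foods.
quinoa only: max(6.5/2.3, 59/9) = 6.556 servings → $9.83.
banana only: max(6.5/0.4, 59/1) = 59 servings → $20.65.
spinach only: max(6.5/2.7, 59/3) = 19.67 servings → $12.78.
chicken breast only: max(6.5/0.8, 59/29) = 8.125 servings → $13.41.
quinoa + banana with both targets exact would need a negative amount; discard.
quinoa + spinach: intersection lies outside the first quadrant.
quinoa + chicken breast with both tight: 2.375 servings and 1.297 servings → $5.70.
banana + spinach: intersection lies outside the first quadrant.
banana + chicken breast with both tight: 13.08 servings and 1.583 servings → $7.19.
spinach + chicken breast with both tight: 1.862 servings and 1.842 servings → $4.25.
The minimum over all feasible corners is $4.25.

$4.25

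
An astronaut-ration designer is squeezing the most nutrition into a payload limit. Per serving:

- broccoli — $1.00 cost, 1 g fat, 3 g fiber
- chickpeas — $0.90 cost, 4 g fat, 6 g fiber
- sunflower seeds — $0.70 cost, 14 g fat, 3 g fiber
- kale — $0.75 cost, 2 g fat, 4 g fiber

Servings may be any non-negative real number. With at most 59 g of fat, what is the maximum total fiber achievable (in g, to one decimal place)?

Fiber per g fat: broccoli 3, kale 2, chickpeas 1.5, sunflower seeds 0.2143.
With no serving limits, spend the whole fat allowance on broccoli: 59 g / 1 g × 3 g = 177.0 g.

177.0 g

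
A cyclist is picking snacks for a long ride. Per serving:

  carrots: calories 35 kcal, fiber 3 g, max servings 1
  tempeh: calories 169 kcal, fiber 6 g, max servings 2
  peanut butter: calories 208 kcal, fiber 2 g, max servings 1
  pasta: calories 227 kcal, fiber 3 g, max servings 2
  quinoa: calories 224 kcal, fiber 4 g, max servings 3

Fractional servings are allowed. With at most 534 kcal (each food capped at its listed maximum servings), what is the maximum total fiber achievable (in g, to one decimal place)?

17.9 g

Fiber per kcal: carrots 0.08571, tempeh 0.0355, quinoa 0.01786, pasta 0.01322, peanut butter 0.009615.
Take 1 serving of carrots: uses 35 kcal, +3.0 g fiber (running total 3.0 g).
Take 2 servings of tempeh: uses 338 kcal, +12.0 g fiber (running total 15.0 g).
Take 0.7188 servings of quinoa: uses 161 kcal, +2.9 g fiber (running total 17.9 g).
Greedy by best ratio exhausts the calories allowance optimally: 17.9 g.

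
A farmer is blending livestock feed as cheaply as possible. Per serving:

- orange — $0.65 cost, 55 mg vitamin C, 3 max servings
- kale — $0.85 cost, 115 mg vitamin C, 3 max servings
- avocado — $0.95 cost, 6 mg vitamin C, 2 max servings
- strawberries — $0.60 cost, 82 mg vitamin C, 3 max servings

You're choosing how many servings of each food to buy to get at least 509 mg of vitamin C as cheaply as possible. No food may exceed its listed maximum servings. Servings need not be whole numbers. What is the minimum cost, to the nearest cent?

$3.74

Cost per mg of vitamin C: strawberries $0.0073, kale $0.0074, orange $0.0118, avocado $0.1583.
Take 3 servings of strawberries: +246.0 mg vitamin C for $1.80 (total $1.80, still need 263.0 mg).
Take 2.287 servings of kale: +263.0 mg vitamin C for $1.94 (total $3.74, still need 0.0 mg).
Filling from the cheapest source first is optimal under one linear minimum: $3.74.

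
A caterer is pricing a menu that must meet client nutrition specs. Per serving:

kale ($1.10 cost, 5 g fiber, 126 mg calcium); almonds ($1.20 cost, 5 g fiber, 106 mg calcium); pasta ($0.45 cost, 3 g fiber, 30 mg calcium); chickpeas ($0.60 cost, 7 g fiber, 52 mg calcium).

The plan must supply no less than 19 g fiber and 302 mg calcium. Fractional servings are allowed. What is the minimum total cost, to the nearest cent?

Compare the cost at each extreme point of the feasible region.
kale only: max(19/5, 302/126) = 3.8 servings → $4.18.
almonds only: max(19/5, 302/106) = 3.8 servings → $4.56.
pasta only: max(19/3, 302/30) = 10.07 servings → $4.53.
chickpeas only: max(19/7, 302/52) = 5.808 servings → $3.48.
kale + almonds: the both-tight solution has a negative serving — not a feasible corner.
kale + pasta with both tight: 1.474 servings and 3.877 servings → $3.37.
kale + chickpeas with both tight: 1.81 servings and 1.421 servings → $2.84.
almonds + pasta with both tight: 2 servings and 3 servings → $3.75.
almonds + chickpeas with both tight: 2.336 servings and 1.046 servings → $3.43.
pasta + chickpeas with both targets exact would need a negative amount; discard.
Cheapest feasible corner: $2.84.

$2.84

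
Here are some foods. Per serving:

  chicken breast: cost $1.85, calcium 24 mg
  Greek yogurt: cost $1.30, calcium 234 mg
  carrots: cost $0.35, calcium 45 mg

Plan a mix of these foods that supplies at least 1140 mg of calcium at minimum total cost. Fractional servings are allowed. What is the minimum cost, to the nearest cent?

$6.33

Cost per mg of calcium: Greek yogurt $0.0056, carrots $0.0078, chicken breast $0.0771.
With no serving limits, use only Greek yogurt: 1140 mg / 234 mg = 4.872 servings × $1.30 = $6.33.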